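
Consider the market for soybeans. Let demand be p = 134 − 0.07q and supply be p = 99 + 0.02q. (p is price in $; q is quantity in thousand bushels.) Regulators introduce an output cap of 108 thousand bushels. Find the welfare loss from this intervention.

Competitive equilibrium: 134 − 0.07q = 99 + 0.02q → q* = 388.8889, p* = 106.7778.
At q = 108: demand price = 134 − 0.07·108 = 126.44; supply price = 99 + 0.02·108 = 101.16.
Δq = 388.8889 − 108 = 280.8889; wedge = 126.44 − 101.16 = 25.28.
DWL = ½ × 280.8889 × 25.28 = $3550.44 thousand.

$3550.44 thousand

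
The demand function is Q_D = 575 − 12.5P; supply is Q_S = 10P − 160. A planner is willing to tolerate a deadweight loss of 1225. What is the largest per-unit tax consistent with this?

21

In inverse form: demand P = 46 − 0.08Q, supply P = 16 + 0.1Q.
Competitive equilibrium: 46 − 0.08Q = 16 + 0.1Q → Q* = 166.6667, P* = 32.6667.
A tax t gives ΔQ = t/0.18 and wedge t, so DWL = t²/0.36.
t²/0.36 = 1225 → t² = 441 → t = 21.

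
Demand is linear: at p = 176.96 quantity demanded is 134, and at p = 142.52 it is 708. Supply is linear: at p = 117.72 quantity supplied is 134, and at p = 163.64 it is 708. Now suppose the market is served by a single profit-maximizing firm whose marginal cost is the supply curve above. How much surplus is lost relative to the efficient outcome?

Demand slope = (142.52 − 176.96)/(708 − 134) = −0.06, so p = 185 − 0.06q.
Supply slope = (163.64 − 117.72)/(708 − 134) = 0.08, so p = 107 + 0.08q.
Competitive equilibrium: 185 − 0.06q = 107 + 0.08q → q* = 557.1429, p* = 151.5714.
Marginal revenue: MR = 185 − 0.12q. Set MR = MC: 185 − 0.12q = 107 + 0.08q → q_m = 390.
Price p_m = 185 − 0.06·390 = 161.6; MC(q_m) = 107 + 0.08·390 = 138.2.
Competitive q* = 557.1429, so Δq = 167.1429; wedge = 161.6 − 138.2 = 23.4.
Deadweight loss = ½ × 167.1429 × 23.4 = 1955.57.

1955.57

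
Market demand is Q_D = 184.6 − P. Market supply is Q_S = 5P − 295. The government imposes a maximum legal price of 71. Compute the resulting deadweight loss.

In inverse form: demand P = 184.6 − Q, supply P = 59 + 0.2Q.
Competitive equilibrium: 184.6 − Q = 59 + 0.2Q → Q* = 104.6667, P* = 79.9333.
At the ceiling P = 71, quantity supplied = (71 − 59)/0.2 = 60.
Willingness to pay at Q' = 60: 184.6 − 1·60 = 124.6.
ΔQ = 104.6667 − 60 = 44.6667; wedge = 124.6 − 71 = 53.6.
Deadweight loss = ½ × 44.6667 × 53.6 = 1197.07.

1197.07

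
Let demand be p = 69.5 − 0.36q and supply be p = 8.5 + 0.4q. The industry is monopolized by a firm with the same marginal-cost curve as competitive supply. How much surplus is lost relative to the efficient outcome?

252.92

Competitive equilibrium: 69.5 − 0.36q = 8.5 + 0.4q → q* = 80.2632, p* = 40.6053.
Marginal revenue: MR = 69.5 − 0.72q. Set MR = MC: 69.5 − 0.72q = 8.5 + 0.4q → q_m = 54.4643.
Price p_m = 69.5 − 0.36·54.4643 = 49.8929; MC(q_m) = 8.5 + 0.4·54.4643 = 30.2857.
Competitive q* = 80.2632, so Δq = 25.7989; wedge = 49.8929 − 30.2857 = 19.6072.
Deadweight loss = ½ × 25.7989 × 19.6072 = 252.92.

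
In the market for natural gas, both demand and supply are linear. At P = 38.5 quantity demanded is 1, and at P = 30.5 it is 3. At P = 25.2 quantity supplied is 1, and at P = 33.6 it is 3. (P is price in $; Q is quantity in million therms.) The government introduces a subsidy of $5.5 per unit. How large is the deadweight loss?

$1.84 million

Demand slope = (30.5 − 38.5)/(3 − 1) = −4, so P = 42.5 − 4Q.
Supply slope = (33.6 − 25.2)/(3 − 1) = 4.2, so P = 21 + 4.2Q.
Competitive equilibrium: 42.5 − 4Q = 21 + 4.2Q → Q* = 2.622, P* = 32.0122.
The subsidy lowers effective supply by 5.5: P = 15.5 + 4.2Q.
New quantity: 42.5 − 4Q = 15.5 + 4.2Q → Q' = 3.2927.
Overproduction ΔQ = 3.2927 − 2.622 = 0.6707; wedge = subsidy = 5.5.
Deadweight loss = ½ × 0.6707 × 5.5 = $1.84 million.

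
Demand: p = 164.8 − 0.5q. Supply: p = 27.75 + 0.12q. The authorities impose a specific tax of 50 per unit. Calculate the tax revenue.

Competitive equilibrium: 164.8 − 0.5q = 27.75 + 0.12q → q* = 221.0484, p* = 54.2758.
With the tax, the buyer price exceeds the seller price by 50: (164.8 − 0.5q) − (27.75 + 0.12q) = 50 → q' = 140.4032.
Tax revenue = 50 × 140.4032 = 7020.16.

7020.16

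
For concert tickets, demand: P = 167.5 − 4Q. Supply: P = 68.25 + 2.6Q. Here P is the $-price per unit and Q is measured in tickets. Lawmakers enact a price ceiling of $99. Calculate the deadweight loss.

$34.02

Competitive equilibrium: 167.5 − 4Q = 68.25 + 2.6Q → Q* = 15.0379, P* = 107.3485.
At the ceiling P = 99, quantity supplied = (99 − 68.25)/2.6 = 11.8269.
Willingness to pay at Q' = 11.8269: 167.5 − 4·11.8269 = 120.1924.
ΔQ = 15.0379 − 11.8269 = 3.211; wedge = 120.1924 − 99 = 21.1924.
Deadweight loss = ½ × 3.211 × 21.1924 = $34.02.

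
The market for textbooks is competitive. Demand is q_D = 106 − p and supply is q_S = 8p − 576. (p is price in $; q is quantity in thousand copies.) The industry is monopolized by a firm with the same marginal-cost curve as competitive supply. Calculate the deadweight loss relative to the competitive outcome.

$113.78 thousand

In inverse form: demand p = 106 − q, supply p = 72 + 0.125q.
Competitive equilibrium: 106 − q = 72 + 0.125q → q* = 30.2222, p* = 75.7778.
Marginal revenue: MR = 106 − 2q. Set MR = MC: 106 − 2q = 72 + 0.125q → q_m = 16.
Price p_m = 106 − 1·16 = 90; MC(q_m) = 72 + 0.125·16 = 74.
Competitive q* = 30.2222, so Δq = 14.2222; wedge = 90 − 74 = 16.
Welfare loss = ½ × 14.2222 × 16 = $113.78 thousand.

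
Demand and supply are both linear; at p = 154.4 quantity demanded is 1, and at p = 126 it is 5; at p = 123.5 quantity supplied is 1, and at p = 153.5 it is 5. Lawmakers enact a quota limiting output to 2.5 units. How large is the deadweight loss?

Demand slope = (126 − 154.4)/(5 − 1) = −7.1, so p = 161.5 − 7.1q.
Supply slope = (153.5 − 123.5)/(5 − 1) = 7.5, so p = 116 + 7.5q.
Competitive equilibrium: 161.5 − 7.1q = 116 + 7.5q → q* = 3.1164, p* = 139.3733.
At q = 2.5: demand price = 161.5 − 7.1·2.5 = 143.75; supply price = 116 + 7.5·2.5 = 134.75.
Δq = 3.1164 − 2.5 = 0.6164; wedge = 143.75 − 134.75 = 9.
Deadweight loss = ½ × 0.6164 × 9 = 2.77.

2.77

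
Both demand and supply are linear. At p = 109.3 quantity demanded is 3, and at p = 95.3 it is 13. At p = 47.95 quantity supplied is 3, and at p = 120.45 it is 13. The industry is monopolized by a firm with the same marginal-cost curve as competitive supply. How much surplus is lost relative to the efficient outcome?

8.55

Demand slope = (95.3 − 109.3)/(13 − 3) = −1.4, so p = 113.5 − 1.4q.
Supply slope = (120.45 − 47.95)/(13 − 3) = 7.25, so p = 26.2 + 7.25q.
Competitive equilibrium: 113.5 − 1.4q = 26.2 + 7.25q → q* = 10.0925, p* = 99.3705.
Marginal revenue: MR = 113.5 − 2.8q. Set MR = MC: 113.5 − 2.8q = 26.2 + 7.25q → q_m = 8.6866.
Price p_m = 113.5 − 1.4·8.6866 = 101.3388; MC(q_m) = 26.2 + 7.25·8.6866 = 89.1779.
Competitive q* = 10.0925, so Δq = 1.4059; wedge = 101.3388 − 89.1779 = 12.1609.
The triangle = ½ × 1.4059 × 12.1609 = 8.55.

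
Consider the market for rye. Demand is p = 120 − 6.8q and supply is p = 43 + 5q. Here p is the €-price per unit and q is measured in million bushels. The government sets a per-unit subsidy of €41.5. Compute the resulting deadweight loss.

€72.98 million

Competitive equilibrium: 120 − 6.8q = 43 + 5q → q* = 6.5254, p* = 75.6271.
The subsidy lowers effective supply by 41.5: p = 1.5 + 5q.
New quantity: 120 − 6.8q = 1.5 + 5q → q' = 10.0424.
Overproduction Δq = 10.0424 − 6.5254 = 3.517; wedge = subsidy = 41.5.
The triangle = ½ × 3.517 × 41.5 = €72.98 million.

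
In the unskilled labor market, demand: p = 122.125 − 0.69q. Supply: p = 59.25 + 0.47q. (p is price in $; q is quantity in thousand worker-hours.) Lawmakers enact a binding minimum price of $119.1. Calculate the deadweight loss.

Competitive equilibrium: 122.125 − 0.69q = 59.25 + 0.47q → q* = 54.2026, p* = 84.7252.
At the floor p = 119.1, quantity demanded = (122.125 − 119.1)/0.69 = 4.3841.
Sellers' marginal cost at q' = 4.3841: 59.25 + 0.47·4.3841 = 61.3105.
Δq = 54.2026 − 4.3841 = 49.8185; wedge = 119.1 − 61.3105 = 57.7895.
The triangle = ½ × 49.8185 × 57.7895 = $1439.49 thousand.

$1439.49 thousand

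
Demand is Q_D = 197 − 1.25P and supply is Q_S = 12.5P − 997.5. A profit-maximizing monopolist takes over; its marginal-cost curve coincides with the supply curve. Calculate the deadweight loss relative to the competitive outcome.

779.84

In inverse form: demand P = 157.6 − 0.8Q, supply P = 79.8 + 0.08Q.
Competitive equilibrium: 157.6 − 0.8Q = 79.8 + 0.08Q → Q* = 88.4091, P* = 86.8727.
Marginal revenue: MR = 157.6 − 1.6Q. Set MR = MC: 157.6 − 1.6Q = 79.8 + 0.08Q → Q_m = 46.3095.
Price P_m = 157.6 − 0.8·46.3095 = 120.5524; MC(Q_m) = 79.8 + 0.08·46.3095 = 83.5048.
Competitive Q* = 88.4091, so ΔQ = 42.0996; wedge = 120.5524 − 83.5048 = 37.0476.
The triangle = ½ × 42.0996 × 37.0476 = 779.84.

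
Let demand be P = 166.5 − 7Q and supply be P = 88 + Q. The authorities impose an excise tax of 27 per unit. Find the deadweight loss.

45.56

Competitive equilibrium: 166.5 − 7Q = 88 + Q → Q* = 9.8125, P* = 97.8125.
With the tax, the buyer price exceeds the seller price by 27: (166.5 − 7Q) − (88 + Q) = 27 → Q' = 6.4375.
ΔQ = 9.8125 − 6.4375 = 3.375; the wedge equals the tax, 27.
Welfare loss = ½ × 3.375 × 27 = 45.56.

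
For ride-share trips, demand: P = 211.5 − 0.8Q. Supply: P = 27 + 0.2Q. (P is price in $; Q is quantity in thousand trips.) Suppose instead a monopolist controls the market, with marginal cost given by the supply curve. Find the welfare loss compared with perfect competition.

Competitive equilibrium: 211.5 − 0.8Q = 27 + 0.2Q → Q* = 184.5, P* = 63.9.
Marginal revenue: MR = 211.5 − 1.6Q. Set MR = MC: 211.5 − 1.6Q = 27 + 0.2Q → Q_m = 102.5.
Price P_m = 211.5 − 0.8·102.5 = 129.5; MC(Q_m) = 27 + 0.2·102.5 = 47.5.
Competitive Q* = 184.5, so ΔQ = 82; wedge = 129.5 − 47.5 = 82.
DWL = ½ × 82 × 82 = $3362 thousand.

$3362 thousand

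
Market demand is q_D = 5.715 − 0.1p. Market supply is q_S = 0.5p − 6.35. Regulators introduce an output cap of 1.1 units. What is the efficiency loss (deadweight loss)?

40.69

In inverse form: demand p = 57.15 − 10q, supply p = 12.7 + 2q.
Competitive equilibrium: 57.15 − 10q = 12.7 + 2q → q* = 3.7042, p* = 20.1083.
At q = 1.1: demand price = 57.15 − 10·1.1 = 46.15; supply price = 12.7 + 2·1.1 = 14.9.
Δq = 3.7042 − 1.1 = 2.6042; wedge = 46.15 − 14.9 = 31.25.
Deadweight loss = ½ × 2.6042 × 31.25 = 40.69.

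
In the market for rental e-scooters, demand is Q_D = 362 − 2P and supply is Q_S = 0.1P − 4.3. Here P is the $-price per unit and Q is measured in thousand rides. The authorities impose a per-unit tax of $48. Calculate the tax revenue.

$411.43 thousand

In inverse form: demand P = 181 − 0.5Q, supply P = 43 + 10Q.
Competitive equilibrium: 181 − 0.5Q = 43 + 10Q → Q* = 13.1429, P* = 174.4286.
With the tax, the buyer price exceeds the seller price by 48: (181 − 0.5Q) − (43 + 10Q) = 48 → Q' = 8.5714.
Tax revenue = 48 × 8.5714 = $411.43 thousand.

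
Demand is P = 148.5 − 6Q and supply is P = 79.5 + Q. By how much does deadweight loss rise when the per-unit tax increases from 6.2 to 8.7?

2.66

Competitive equilibrium: 148.5 − 6Q = 79.5 + Q → Q* = 9.8571, P* = 89.3571.
For a per-unit tax t: ΔQ = t/7, so DWL = ½·t·(t/7) = t²/14.
At t = 6.2: DWL = 2.746. At t = 8.7: DWL = 5.406.
Increase = 5.406 − 2.746 = 2.66.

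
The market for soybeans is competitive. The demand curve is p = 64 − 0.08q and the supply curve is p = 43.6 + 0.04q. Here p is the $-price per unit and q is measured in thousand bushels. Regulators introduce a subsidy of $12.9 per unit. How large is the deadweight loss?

Competitive equilibrium: 64 − 0.08q = 43.6 + 0.04q → q* = 170, p* = 50.4.
The subsidy lowers effective supply by 12.9: p = 30.7 + 0.04q.
New quantity: 64 − 0.08q = 30.7 + 0.04q → q' = 277.5.
Overproduction Δq = 277.5 − 170 = 107.5; wedge = subsidy = 12.9.
DWL = ½ × 107.5 × 12.9 = $693.375 thousand.

$693.375 thousand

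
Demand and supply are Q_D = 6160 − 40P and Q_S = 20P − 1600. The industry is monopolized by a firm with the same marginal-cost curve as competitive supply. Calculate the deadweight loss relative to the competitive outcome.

In inverse form: demand P = 154 − 0.025Q, supply P = 80 + 0.05Q.
Competitive equilibrium: 154 − 0.025Q = 80 + 0.05Q → Q* = 986.6667, P* = 129.3333.
Marginal revenue: MR = 154 − 0.05Q. Set MR = MC: 154 − 0.05Q = 80 + 0.05Q → Q_m = 740.
Price P_m = 154 − 0.025·740 = 135.5; MC(Q_m) = 80 + 0.05·740 = 117.
Competitive Q* = 986.6667, so ΔQ = 246.6667; wedge = 135.5 − 117 = 18.5.
DWL = ½ × 246.6667 × 18.5 = 2281.67.

2281.67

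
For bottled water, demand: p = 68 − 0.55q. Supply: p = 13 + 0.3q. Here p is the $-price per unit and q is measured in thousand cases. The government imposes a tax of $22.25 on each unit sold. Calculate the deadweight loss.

$291.21 thousand

Competitive equilibrium: 68 − 0.55q = 13 + 0.3q → q* = 64.7059, p* = 32.4118.
With the tax, the buyer price exceeds the seller price by 22.25: (68 − 0.55q) − (13 + 0.3q) = 22.25 → q' = 38.5294.
Δq = 64.7059 − 38.5294 = 26.1765; the wedge equals the tax, 22.25.
Welfare loss = ½ × 26.1765 × 22.25 = $291.21 thousand.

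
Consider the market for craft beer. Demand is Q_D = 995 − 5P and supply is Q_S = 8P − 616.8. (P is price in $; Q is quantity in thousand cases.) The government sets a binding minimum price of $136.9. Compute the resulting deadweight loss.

In inverse form: demand P = 199 − 0.2Q, supply P = 77.1 + 0.125Q.
Competitive equilibrium: 199 − 0.2Q = 77.1 + 0.125Q → Q* = 375.0769, P* = 123.9846.
At the floor P = 136.9, quantity demanded = (199 − 136.9)/0.2 = 310.5.
Sellers' marginal cost at Q' = 310.5: 77.1 + 0.125·310.5 = 115.9125.
ΔQ = 375.0769 − 310.5 = 64.5769; wedge = 136.9 − 115.9125 = 20.9875.
The triangle = ½ × 64.5769 × 20.9875 = $677.65 thousand.

$677.65 thousand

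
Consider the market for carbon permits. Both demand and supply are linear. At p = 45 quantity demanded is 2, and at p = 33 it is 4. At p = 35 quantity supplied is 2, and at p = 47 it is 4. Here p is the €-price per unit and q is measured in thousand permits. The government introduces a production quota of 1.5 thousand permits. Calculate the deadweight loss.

Demand slope = (33 − 45)/(4 − 2) = −6, so p = 57 − 6q.
Supply slope = (47 − 35)/(4 − 2) = 6, so p = 23 + 6q.
Competitive equilibrium: 57 − 6q = 23 + 6q → q* = 2.8333, p* = 40.
At q = 1.5: demand price = 57 − 6·1.5 = 48; supply price = 23 + 6·1.5 = 32.
Δq = 2.8333 − 1.5 = 1.3333; wedge = 48 − 32 = 16.
DWL = ½ × 1.3333 × 16 = €10.67 thousand.

€10.67 thousand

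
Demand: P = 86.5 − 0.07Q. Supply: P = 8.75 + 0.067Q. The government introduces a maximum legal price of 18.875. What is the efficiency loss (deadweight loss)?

11877.08

Competitive equilibrium: 86.5 − 0.07Q = 8.75 + 0.067Q → Q* = 567.51825, P* = 46.77372.
At the ceiling P = 18.875, quantity supplied = (18.875 − 8.75)/0.067 = 151.1194.
Willingness to pay at Q' = 151.1194: 86.5 − 0.07·151.1194 = 75.92164.
ΔQ = 567.51825 − 151.1194 = 416.39885; wedge = 75.92164 − 18.875 = 57.04664.
Deadweight loss = ½ × 416.39885 × 57.04664 = 11877.08.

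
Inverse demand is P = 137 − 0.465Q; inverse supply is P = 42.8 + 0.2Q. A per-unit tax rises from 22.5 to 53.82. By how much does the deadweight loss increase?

1797.25

Competitive equilibrium: 137 − 0.465Q = 42.8 + 0.2Q → Q* = 141.6541, P* = 71.1308.
For a per-unit tax t: ΔQ = t/0.665, so DWL = ½·t·(t/0.665) = t²/1.33.
At t = 22.5: DWL = 380.639. At t = 53.82: DWL = 2177.889.
Increase = 2177.889 − 380.639 = 1797.25.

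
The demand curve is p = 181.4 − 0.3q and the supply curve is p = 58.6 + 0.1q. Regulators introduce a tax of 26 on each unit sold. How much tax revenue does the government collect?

Competitive equilibrium: 181.4 − 0.3q = 58.6 + 0.1q → q* = 307, p* = 89.3.
With the tax, the buyer price exceeds the seller price by 26: (181.4 − 0.3q) − (58.6 + 0.1q) = 26 → q' = 242.
Tax revenue = 26 × 242 = 6292.

6292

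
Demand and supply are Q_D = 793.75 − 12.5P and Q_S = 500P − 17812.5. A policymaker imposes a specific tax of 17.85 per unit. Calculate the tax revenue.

2182.27

In inverse form: demand P = 63.5 − 0.08Q, supply P = 35.625 + 0.002Q.
Competitive equilibrium: 63.5 − 0.08Q = 35.625 + 0.002Q → Q* = 339.939, P* = 36.3049.
With the tax, the buyer price exceeds the seller price by 17.85: (63.5 − 0.08Q) − (35.625 + 0.002Q) = 17.85 → Q' = 122.2561.
Tax revenue = 17.85 × 122.2561 = 2182.27.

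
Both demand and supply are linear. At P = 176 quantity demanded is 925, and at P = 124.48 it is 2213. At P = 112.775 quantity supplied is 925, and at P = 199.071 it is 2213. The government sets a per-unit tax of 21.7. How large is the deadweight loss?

Demand slope = (124.48 − 176)/(2213 − 925) = −0.04, so P = 213 − 0.04Q.
Supply slope = (199.071 − 112.775)/(2213 − 925) = 0.067, so P = 50.8 + 0.067Q.
Competitive equilibrium: 213 − 0.04Q = 50.8 + 0.067Q → Q* = 1515.8879, P* = 152.3645.
With the tax, the buyer price exceeds the seller price by 21.7: (213 − 0.04Q) − (50.8 + 0.067Q) = 21.7 → Q' = 1313.0841.
ΔQ = 1515.8879 − 1313.0841 = 202.8038; the wedge equals the tax, 21.7.
Welfare loss = ½ × 202.8038 × 21.7 = 2200.42.

2200.42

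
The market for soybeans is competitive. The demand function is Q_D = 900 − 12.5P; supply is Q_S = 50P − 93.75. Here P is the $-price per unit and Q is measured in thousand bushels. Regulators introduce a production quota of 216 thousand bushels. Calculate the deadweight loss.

$11773.38 thousand

In inverse form: demand P = 72 − 0.08Q, supply P = 1.875 + 0.02Q.
Competitive equilibrium: 72 − 0.08Q = 1.875 + 0.02Q → Q* = 701.25, P* = 15.9.
At Q = 216: demand price = 72 − 0.08·216 = 54.72; supply price = 1.875 + 0.02·216 = 6.195.
ΔQ = 701.25 − 216 = 485.25; wedge = 54.72 − 6.195 = 48.525.
The triangle = ½ × 485.25 × 48.525 = $11773.38 thousand.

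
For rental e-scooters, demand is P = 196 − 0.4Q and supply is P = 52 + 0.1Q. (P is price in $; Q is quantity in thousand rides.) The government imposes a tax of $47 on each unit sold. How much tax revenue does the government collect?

$9118 thousand

Competitive equilibrium: 196 − 0.4Q = 52 + 0.1Q → Q* = 288, P* = 80.8.
With the tax, the buyer price exceeds the seller price by 47: (196 − 0.4Q) − (52 + 0.1Q) = 47 → Q' = 194.
Tax revenue = 47 × 194 = $9118 thousand.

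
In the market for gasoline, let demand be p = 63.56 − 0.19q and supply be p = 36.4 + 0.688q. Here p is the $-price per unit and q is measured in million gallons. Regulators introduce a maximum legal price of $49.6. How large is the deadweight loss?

$60.59 million

Competitive equilibrium: 63.56 − 0.19q = 36.4 + 0.688q → q* = 30.9339, p* = 57.6826.
At the ceiling p = 49.6, quantity supplied = (49.6 − 36.4)/0.688 = 19.186.
Willingness to pay at q' = 19.186: 63.56 − 0.19·19.186 = 59.9147.
Δq = 30.9339 − 19.186 = 11.7479; wedge = 59.9147 − 49.6 = 10.3147.
DWL = ½ × 11.7479 × 10.3147 = $60.59 million.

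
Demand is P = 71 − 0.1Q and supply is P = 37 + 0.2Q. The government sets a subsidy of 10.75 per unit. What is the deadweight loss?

192.60

Competitive equilibrium: 71 − 0.1Q = 37 + 0.2Q → Q* = 113.3333, P* = 59.6667.
The subsidy lowers effective supply by 10.75: P = 26.25 + 0.2Q.
New quantity: 71 − 0.1Q = 26.25 + 0.2Q → Q' = 149.1667.
Overproduction ΔQ = 149.1667 − 113.3333 = 35.8334; wedge = subsidy = 10.75.
Welfare loss = ½ × 35.8334 × 10.75 = 192.60.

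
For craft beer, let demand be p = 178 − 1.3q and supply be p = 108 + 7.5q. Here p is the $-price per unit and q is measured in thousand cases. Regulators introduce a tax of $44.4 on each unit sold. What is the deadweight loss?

$112.01 thousand

Competitive equilibrium: 178 − 1.3q = 108 + 7.5q → q* = 7.9545, p* = 167.6591.
With the tax, the buyer price exceeds the seller price by 44.4: (178 − 1.3q) − (108 + 7.5q) = 44.4 → q' = 2.9091.
Δq = 7.9545 − 2.9091 = 5.0454; the wedge equals the tax, 44.4.
Deadweight loss = ½ × 5.0454 × 44.4 = $112.01 thousand.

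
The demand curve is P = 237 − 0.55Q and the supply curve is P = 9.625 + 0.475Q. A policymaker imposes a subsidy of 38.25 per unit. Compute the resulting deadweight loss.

Competitive equilibrium: 237 − 0.55Q = 9.625 + 0.475Q → Q* = 221.8293, P* = 114.9939.
The subsidy lowers effective supply by 38.25: P = 0.475Q − 28.625.
New quantity: 237 − 0.55Q = 0.475Q − 28.625 → Q' = 259.1463.
Overproduction ΔQ = 259.1463 − 221.8293 = 37.317; wedge = subsidy = 38.25.
The triangle = ½ × 37.317 × 38.25 = 713.69.

713.69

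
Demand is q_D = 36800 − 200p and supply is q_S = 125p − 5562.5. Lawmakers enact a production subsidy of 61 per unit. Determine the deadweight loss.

In inverse form: demand p = 184 − 0.005q, supply p = 44.5 + 0.008q.
Competitive equilibrium: 184 − 0.005q = 44.5 + 0.008q → q* = 10730.7692, p* = 130.3462.
The subsidy lowers effective supply by 61: p = 0.008q − 16.5.
New quantity: 184 − 0.005q = 0.008q − 16.5 → q' = 15423.0769.
Overproduction Δq = 15423.0769 − 10730.7692 = 4692.3077; wedge = subsidy = 61.
Welfare loss = ½ × 4692.3077 × 61 = 143115.38.

143115.38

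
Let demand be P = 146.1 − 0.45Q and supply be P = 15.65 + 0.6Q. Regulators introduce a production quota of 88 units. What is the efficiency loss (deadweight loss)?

Competitive equilibrium: 146.1 − 0.45Q = 15.65 + 0.6Q → Q* = 124.2381, P* = 90.1929.
At Q = 88: demand price = 146.1 − 0.45·88 = 106.5; supply price = 15.65 + 0.6·88 = 68.45.
ΔQ = 124.2381 − 88 = 36.2381; wedge = 106.5 − 68.45 = 38.05.
Deadweight loss = ½ × 36.2381 × 38.05 = 689.43.

689.43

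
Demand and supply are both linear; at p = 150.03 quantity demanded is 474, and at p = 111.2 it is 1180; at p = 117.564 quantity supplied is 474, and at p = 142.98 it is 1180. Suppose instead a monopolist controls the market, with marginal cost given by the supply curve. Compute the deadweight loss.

Demand slope = (111.2 − 150.03)/(1180 − 474) = −0.055, so p = 176.1 − 0.055q.
Supply slope = (142.98 − 117.564)/(1180 − 474) = 0.036, so p = 100.5 + 0.036q.
Competitive equilibrium: 176.1 − 0.055q = 100.5 + 0.036q → q* = 830.76923, p* = 130.40769.
Marginal revenue: MR = 176.1 − 0.11q. Set MR = MC: 176.1 − 0.11q = 100.5 + 0.036q → q_m = 517.80822.
Price p_m = 176.1 − 0.055·517.80822 = 147.62055; MC(q_m) = 100.5 + 0.036·517.80822 = 119.1411.
Competitive q* = 830.76923, so Δq = 312.96101; wedge = 147.62055 − 119.1411 = 28.47945.
Welfare loss = ½ × 312.96101 × 28.47945 = 4456.48.

4456.48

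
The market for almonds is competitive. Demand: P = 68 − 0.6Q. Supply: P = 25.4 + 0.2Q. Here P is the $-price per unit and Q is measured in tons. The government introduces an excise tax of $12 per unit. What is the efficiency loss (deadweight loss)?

$90

Competitive equilibrium: 68 − 0.6Q = 25.4 + 0.2Q → Q* = 53.25, P* = 36.05.
With the tax, the buyer price exceeds the seller price by 12: (68 − 0.6Q) − (25.4 + 0.2Q) = 12 → Q' = 38.25.
ΔQ = 53.25 − 38.25 = 15; the wedge equals the tax, 12.
Welfare loss = ½ × 15 × 12 = $90.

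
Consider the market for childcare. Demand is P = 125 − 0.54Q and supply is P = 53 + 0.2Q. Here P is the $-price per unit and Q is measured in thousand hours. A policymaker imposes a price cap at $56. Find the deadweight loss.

Competitive equilibrium: 125 − 0.54Q = 53 + 0.2Q → Q* = 97.2973, P* = 72.4595.
At the ceiling P = 56, quantity supplied = (56 − 53)/0.2 = 15.
Willingness to pay at Q' = 15: 125 − 0.54·15 = 116.9.
ΔQ = 97.2973 − 15 = 82.2973; wedge = 116.9 − 56 = 60.9.
DWL = ½ × 82.2973 × 60.9 = $2505.95 thousand.

$2505.95 thousand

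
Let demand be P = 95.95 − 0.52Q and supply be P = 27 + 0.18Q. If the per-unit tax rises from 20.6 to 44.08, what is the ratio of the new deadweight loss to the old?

Competitive equilibrium: 95.95 − 0.52Q = 27 + 0.18Q → Q* = 98.5, P* = 44.73.
For a per-unit tax t: ΔQ = t/0.7, so DWL = ½·t·(t/0.7) = t²/1.4.
At t = 20.6: DWL = 303.114. At t = 44.08: DWL = 1387.890.
Ratio = (44.08/20.6)² = 4.579.

4.579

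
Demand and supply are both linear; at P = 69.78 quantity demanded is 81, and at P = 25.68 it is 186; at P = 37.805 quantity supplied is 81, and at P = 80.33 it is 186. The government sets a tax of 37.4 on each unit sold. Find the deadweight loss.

847.73

Demand slope = (25.68 − 69.78)/(186 − 81) = −0.42, so P = 103.8 − 0.42Q.
Supply slope = (80.33 − 37.805)/(186 − 81) = 0.405, so P = 5 + 0.405Q.
Competitive equilibrium: 103.8 − 0.42Q = 5 + 0.405Q → Q* = 119.7576, P* = 53.5018.
With the tax, the buyer price exceeds the seller price by 37.4: (103.8 − 0.42Q) − (5 + 0.405Q) = 37.4 → Q' = 74.4242.
ΔQ = 119.7576 − 74.4242 = 45.3334; the wedge equals the tax, 37.4.
DWL = ½ × 45.3334 × 37.4 = 847.73.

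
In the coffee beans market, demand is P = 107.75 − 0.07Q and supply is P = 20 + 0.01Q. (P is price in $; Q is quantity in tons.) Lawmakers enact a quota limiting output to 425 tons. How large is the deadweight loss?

Competitive equilibrium: 107.75 − 0.07Q = 20 + 0.01Q → Q* = 1096.875, P* = 30.9688.
At Q = 425: demand price = 107.75 − 0.07·425 = 78; supply price = 20 + 0.01·425 = 24.25.
ΔQ = 1096.875 − 425 = 671.875; wedge = 78 − 24.25 = 53.75.
The triangle = ½ × 671.875 × 53.75 = $18056.64.

$18056.64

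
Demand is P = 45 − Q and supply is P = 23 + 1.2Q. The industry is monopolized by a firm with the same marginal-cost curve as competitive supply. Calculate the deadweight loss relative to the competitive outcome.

10.74

Competitive equilibrium: 45 − Q = 23 + 1.2Q → Q* = 10, P* = 35.
Marginal revenue: MR = 45 − 2Q. Set MR = MC: 45 − 2Q = 23 + 1.2Q → Q_m = 6.875.
Price P_m = 45 − 1·6.875 = 38.125; MC(Q_m) = 23 + 1.2·6.875 = 31.25.
Competitive Q* = 10, so ΔQ = 3.125; wedge = 38.125 − 31.25 = 6.875.
The triangle = ½ × 3.125 × 6.875 = 10.74.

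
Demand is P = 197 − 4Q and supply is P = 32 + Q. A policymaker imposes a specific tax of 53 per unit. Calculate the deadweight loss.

280.90

Competitive equilibrium: 197 − 4Q = 32 + Q → Q* = 33, P* = 65.
With the tax, the buyer price exceeds the seller price by 53: (197 − 4Q) − (32 + Q) = 53 → Q' = 22.4.
ΔQ = 33 − 22.4 = 10.6; the wedge equals the tax, 53.
DWL = ½ × 10.6 × 53 = 280.90.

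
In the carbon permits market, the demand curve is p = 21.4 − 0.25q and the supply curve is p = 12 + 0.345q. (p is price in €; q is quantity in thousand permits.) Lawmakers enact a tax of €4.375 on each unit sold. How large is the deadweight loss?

Competitive equilibrium: 21.4 − 0.25q = 12 + 0.345q → q* = 15.7983, p* = 17.4504.
With the tax, the buyer price exceeds the seller price by 4.375: (21.4 − 0.25q) − (12 + 0.345q) = 4.375 → q' = 8.4454.
Δq = 15.7983 − 8.4454 = 7.3529; the wedge equals the tax, 4.375.
DWL = ½ × 7.3529 × 4.375 = €16.08 thousand.

€16.08 thousand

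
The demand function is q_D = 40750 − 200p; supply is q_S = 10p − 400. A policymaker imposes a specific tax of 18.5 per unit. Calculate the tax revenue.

In inverse form: demand p = 203.75 − 0.005q, supply p = 40 + 0.1q.
Competitive equilibrium: 203.75 − 0.005q = 40 + 0.1q → q* = 1559.5238, p* = 195.9524.
With the tax, the buyer price exceeds the seller price by 18.5: (203.75 − 0.005q) − (40 + 0.1q) = 18.5 → q' = 1383.3333.
Tax revenue = 18.5 × 1383.3333 = 25591.67.

25591.67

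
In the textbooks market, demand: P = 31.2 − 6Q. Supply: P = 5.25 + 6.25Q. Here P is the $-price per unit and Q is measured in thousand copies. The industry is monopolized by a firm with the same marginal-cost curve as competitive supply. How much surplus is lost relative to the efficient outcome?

$2.97 thousand

Competitive equilibrium: 31.2 − 6Q = 5.25 + 6.25Q → Q* = 2.1184, P* = 18.4898.
Marginal revenue: MR = 31.2 − 12Q. Set MR = MC: 31.2 − 12Q = 5.25 + 6.25Q → Q_m = 1.4219.
Price P_m = 31.2 − 6·1.4219 = 22.6686; MC(Q_m) = 5.25 + 6.25·1.4219 = 14.1369.
Competitive Q* = 2.1184, so ΔQ = 0.6965; wedge = 22.6686 − 14.1369 = 8.5317.
Deadweight loss = ½ × 0.6965 × 8.5317 = $2.97 thousand.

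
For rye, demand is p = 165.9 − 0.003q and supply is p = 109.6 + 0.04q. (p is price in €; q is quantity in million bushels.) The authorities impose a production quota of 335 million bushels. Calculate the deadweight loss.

€20409.20 million

Competitive equilibrium: 165.9 − 0.003q = 109.6 + 0.04q → q* = 1309.3023, p* = 161.9721.
At q = 335: demand price = 165.9 − 0.003·335 = 164.895; supply price = 109.6 + 0.04·335 = 123.
Δq = 1309.3023 − 335 = 974.3023; wedge = 164.895 − 123 = 41.895.
Welfare loss = ½ × 974.3023 × 41.895 = €20409.20 million.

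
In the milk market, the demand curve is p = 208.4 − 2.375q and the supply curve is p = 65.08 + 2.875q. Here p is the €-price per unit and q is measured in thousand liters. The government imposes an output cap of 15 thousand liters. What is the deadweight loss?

€397.07 thousand

Competitive equilibrium: 208.4 − 2.375q = 65.08 + 2.875q → q* = 27.299, p* = 143.5648.
At q = 15: demand price = 208.4 − 2.375·15 = 172.775; supply price = 65.08 + 2.875·15 = 108.205.
Δq = 27.299 − 15 = 12.299; wedge = 172.775 − 108.205 = 64.57.
Welfare loss = ½ × 12.299 × 64.57 = €397.07 thousand.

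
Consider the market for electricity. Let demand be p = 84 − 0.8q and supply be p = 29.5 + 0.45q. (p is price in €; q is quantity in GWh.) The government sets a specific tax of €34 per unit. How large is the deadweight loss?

€462.40

Competitive equilibrium: 84 − 0.8q = 29.5 + 0.45q → q* = 43.6, p* = 49.12.
With the tax, the buyer price exceeds the seller price by 34: (84 − 0.8q) − (29.5 + 0.45q) = 34 → q' = 16.4.
Δq = 43.6 − 16.4 = 27.2; the wedge equals the tax, 34.
The triangle = ½ × 27.2 × 34 = €462.40.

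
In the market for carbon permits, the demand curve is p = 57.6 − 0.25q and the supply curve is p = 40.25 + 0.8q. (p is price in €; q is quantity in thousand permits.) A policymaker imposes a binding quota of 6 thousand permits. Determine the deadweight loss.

Competitive equilibrium: 57.6 − 0.25q = 40.25 + 0.8q → q* = 16.5238, p* = 53.469.
At q = 6: demand price = 57.6 − 0.25·6 = 56.1; supply price = 40.25 + 0.8·6 = 45.05.
Δq = 16.5238 − 6 = 10.5238; wedge = 56.1 − 45.05 = 11.05.
Welfare loss = ½ × 10.5238 × 11.05 = €58.14 thousand.

€58.14 thousand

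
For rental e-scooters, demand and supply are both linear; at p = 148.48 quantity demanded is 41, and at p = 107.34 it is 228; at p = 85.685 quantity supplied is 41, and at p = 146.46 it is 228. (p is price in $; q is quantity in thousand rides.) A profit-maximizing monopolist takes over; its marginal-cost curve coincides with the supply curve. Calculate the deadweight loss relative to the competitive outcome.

$550 thousand

Demand slope = (107.34 − 148.48)/(228 − 41) = −0.22, so p = 157.5 − 0.22q.
Supply slope = (146.46 − 85.685)/(228 − 41) = 0.325, so p = 72.36 + 0.325q.
Competitive equilibrium: 157.5 − 0.22q = 72.36 + 0.325q → q* = 156.2202, p* = 123.1316.
Marginal revenue: MR = 157.5 − 0.44q. Set MR = MC: 157.5 − 0.44q = 72.36 + 0.325q → q_m = 111.2941.
Price p_m = 157.5 − 0.22·111.2941 = 133.0153; MC(q_m) = 72.36 + 0.325·111.2941 = 108.5306.
Competitive q* = 156.2202, so Δq = 44.9261; wedge = 133.0153 − 108.5306 = 24.4847.
Welfare loss = ½ × 44.9261 × 24.4847 = $550 thousand.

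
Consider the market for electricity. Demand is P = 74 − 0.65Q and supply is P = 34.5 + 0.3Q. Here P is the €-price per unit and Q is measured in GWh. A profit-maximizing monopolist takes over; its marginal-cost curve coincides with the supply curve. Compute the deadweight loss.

Competitive equilibrium: 74 − 0.65Q = 34.5 + 0.3Q → Q* = 41.5789, P* = 46.9737.
Marginal revenue: MR = 74 − 1.3Q. Set MR = MC: 74 − 1.3Q = 34.5 + 0.3Q → Q_m = 24.6875.
Price P_m = 74 − 0.65·24.6875 = 57.9531; MC(Q_m) = 34.5 + 0.3·24.6875 = 41.9063.
Competitive Q* = 41.5789, so ΔQ = 16.8914; wedge = 57.9531 − 41.9063 = 16.0468.
The triangle = ½ × 16.8914 × 16.0468 = €135.53.

€135.53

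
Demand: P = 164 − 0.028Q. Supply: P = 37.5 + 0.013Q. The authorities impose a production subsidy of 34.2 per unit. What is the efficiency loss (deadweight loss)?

14263.90

Competitive equilibrium: 164 − 0.028Q = 37.5 + 0.013Q → Q* = 3085.3659, P* = 77.6098.
The subsidy lowers effective supply by 34.2: P = 3.3 + 0.013Q.
New quantity: 164 − 0.028Q = 3.3 + 0.013Q → Q' = 3919.5122.
Overproduction ΔQ = 3919.5122 − 3085.3659 = 834.1463; wedge = subsidy = 34.2.
Welfare loss = ½ × 834.1463 × 34.2 = 14263.90.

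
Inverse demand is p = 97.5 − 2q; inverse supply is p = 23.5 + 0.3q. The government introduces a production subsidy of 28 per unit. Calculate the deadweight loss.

170.43

Competitive equilibrium: 97.5 − 2q = 23.5 + 0.3q → q* = 32.1739, p* = 33.1522.
The subsidy lowers effective supply by 28: p = 0.3q − 4.5.
New quantity: 97.5 − 2q = 0.3q − 4.5 → q' = 44.3478.
Overproduction Δq = 44.3478 − 32.1739 = 12.1739; wedge = subsidy = 28.
The triangle = ½ × 12.1739 × 28 = 170.43.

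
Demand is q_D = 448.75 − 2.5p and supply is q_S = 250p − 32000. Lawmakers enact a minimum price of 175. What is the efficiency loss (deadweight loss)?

2728.68

In inverse form: demand p = 179.5 − 0.4q, supply p = 128 + 0.004q.
Competitive equilibrium: 179.5 − 0.4q = 128 + 0.004q → q* = 127.4752, p* = 128.5099.
At the floor p = 175, quantity demanded = (179.5 − 175)/0.4 = 11.25.
Sellers' marginal cost at q' = 11.25: 128 + 0.004·11.25 = 128.045.
Δq = 127.4752 − 11.25 = 116.2252; wedge = 175 − 128.045 = 46.955.
Welfare loss = ½ × 116.2252 × 46.955 = 2728.68.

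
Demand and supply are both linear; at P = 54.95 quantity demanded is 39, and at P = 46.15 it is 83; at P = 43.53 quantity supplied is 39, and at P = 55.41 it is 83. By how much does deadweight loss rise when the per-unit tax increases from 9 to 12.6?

82.72

Demand slope = (46.15 − 54.95)/(83 − 39) = −0.2, so P = 62.75 − 0.2Q.
Supply slope = (55.41 − 43.53)/(83 − 39) = 0.27, so P = 33 + 0.27Q.
Competitive equilibrium: 62.75 − 0.2Q = 33 + 0.27Q → Q* = 63.2979, P* = 50.0904.
For a per-unit tax t: ΔQ = t/0.47, so DWL = ½·t·(t/0.47) = t²/0.94.
At t = 9: DWL = 86.17. At t = 12.6: DWL = 168.894.
Increase = 168.894 − 86.17 = 82.72.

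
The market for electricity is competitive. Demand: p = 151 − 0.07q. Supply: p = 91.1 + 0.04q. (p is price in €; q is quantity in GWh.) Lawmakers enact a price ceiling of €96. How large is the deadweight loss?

Competitive equilibrium: 151 − 0.07q = 91.1 + 0.04q → q* = 544.5455, p* = 112.8818.
At the ceiling p = 96, quantity supplied = (96 − 91.1)/0.04 = 122.5.
Willingness to pay at q' = 122.5: 151 − 0.07·122.5 = 142.425.
Δq = 544.5455 − 122.5 = 422.0455; wedge = 142.425 − 96 = 46.425.
DWL = ½ × 422.0455 × 46.425 = €9796.73.

€9796.73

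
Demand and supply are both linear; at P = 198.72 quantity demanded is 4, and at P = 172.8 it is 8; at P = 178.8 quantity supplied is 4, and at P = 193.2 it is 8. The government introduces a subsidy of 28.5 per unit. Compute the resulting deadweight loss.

40.29

Demand slope = (172.8 − 198.72)/(8 − 4) = −6.48, so P = 224.64 − 6.48Q.
Supply slope = (193.2 − 178.8)/(8 − 4) = 3.6, so P = 164.4 + 3.6Q.
Competitive equilibrium: 224.64 − 6.48Q = 164.4 + 3.6Q → Q* = 5.9762, P* = 185.9143.
The subsidy lowers effective supply by 28.5: P = 135.9 + 3.6Q.
New quantity: 224.64 − 6.48Q = 135.9 + 3.6Q → Q' = 8.8036.
Overproduction ΔQ = 8.8036 − 5.9762 = 2.8274; wedge = subsidy = 28.5.
DWL = ½ × 2.8274 × 28.5 = 40.29.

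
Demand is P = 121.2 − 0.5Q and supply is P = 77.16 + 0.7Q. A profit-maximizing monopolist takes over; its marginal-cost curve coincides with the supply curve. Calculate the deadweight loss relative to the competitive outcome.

69.91

Competitive equilibrium: 121.2 − 0.5Q = 77.16 + 0.7Q → Q* = 36.7, P* = 102.85.
Marginal revenue: MR = 121.2 − Q. Set MR = MC: 121.2 − Q = 77.16 + 0.7Q → Q_m = 25.9059.
Price P_m = 121.2 − 0.5·25.9059 = 108.2471; MC(Q_m) = 77.16 + 0.7·25.9059 = 95.2941.
Competitive Q* = 36.7, so ΔQ = 10.7941; wedge = 108.2471 − 95.2941 = 12.953.
Welfare loss = ½ × 10.7941 × 12.953 = 69.91.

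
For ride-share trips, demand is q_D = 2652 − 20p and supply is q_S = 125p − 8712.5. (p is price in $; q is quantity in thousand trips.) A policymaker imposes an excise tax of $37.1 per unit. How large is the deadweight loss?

$11865.60 thousand

In inverse form: demand p = 132.6 − 0.05q, supply p = 69.7 + 0.008q.
Competitive equilibrium: 132.6 − 0.05q = 69.7 + 0.008q → q* = 1084.4828, p* = 78.3759.
With the tax, the buyer price exceeds the seller price by 37.1: (132.6 − 0.05q) − (69.7 + 0.008q) = 37.1 → q' = 444.8276.
Δq = 1084.4828 − 444.8276 = 639.6552; the wedge equals the tax, 37.1.
Deadweight loss = ½ × 639.6552 × 37.1 = $11865.60 thousand.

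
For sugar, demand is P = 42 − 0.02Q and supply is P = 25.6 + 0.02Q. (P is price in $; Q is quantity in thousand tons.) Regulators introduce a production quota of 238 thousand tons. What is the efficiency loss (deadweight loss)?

$591.68 thousand

Competitive equilibrium: 42 − 0.02Q = 25.6 + 0.02Q → Q* = 410, P* = 33.8.
At Q = 238: demand price = 42 − 0.02·238 = 37.24; supply price = 25.6 + 0.02·238 = 30.36.
ΔQ = 410 − 238 = 172; wedge = 37.24 − 30.36 = 6.88.
Welfare loss = ½ × 172 × 6.88 = $591.68 thousand.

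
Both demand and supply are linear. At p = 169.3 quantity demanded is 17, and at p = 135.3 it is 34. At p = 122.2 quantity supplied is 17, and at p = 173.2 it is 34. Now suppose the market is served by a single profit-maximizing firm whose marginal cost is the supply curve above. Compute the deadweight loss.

142.45

Demand slope = (135.3 − 169.3)/(34 − 17) = −2, so p = 203.3 − 2q.
Supply slope = (173.2 − 122.2)/(34 − 17) = 3, so p = 71.2 + 3q.
Competitive equilibrium: 203.3 − 2q = 71.2 + 3q → q* = 26.42, p* = 150.46.
Marginal revenue: MR = 203.3 − 4q. Set MR = MC: 203.3 − 4q = 71.2 + 3q → q_m = 18.8714.
Price p_m = 203.3 − 2·18.8714 = 165.5572; MC(q_m) = 71.2 + 3·18.8714 = 127.8142.
Competitive q* = 26.42, so Δq = 7.5486; wedge = 165.5572 − 127.8142 = 37.743.
Welfare loss = ½ × 7.5486 × 37.743 = 142.45.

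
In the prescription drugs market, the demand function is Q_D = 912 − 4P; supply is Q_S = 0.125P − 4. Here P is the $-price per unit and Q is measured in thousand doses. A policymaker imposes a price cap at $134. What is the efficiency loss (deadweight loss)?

In inverse form: demand P = 228 − 0.25Q, supply P = 32 + 8Q.
Competitive equilibrium: 228 − 0.25Q = 32 + 8Q → Q* = 23.7576, P* = 222.0606.
At the ceiling P = 134, quantity supplied = (134 − 32)/8 = 12.75.
Willingness to pay at Q' = 12.75: 228 − 0.25·12.75 = 224.8125.
ΔQ = 23.7576 − 12.75 = 11.0076; wedge = 224.8125 − 134 = 90.8125.
DWL = ½ × 11.0076 × 90.8125 = $499.81 thousand.

$499.81 thousand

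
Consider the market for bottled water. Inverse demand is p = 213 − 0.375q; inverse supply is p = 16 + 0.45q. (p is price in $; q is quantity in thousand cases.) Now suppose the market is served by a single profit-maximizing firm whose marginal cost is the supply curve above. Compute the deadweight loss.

$2296.93 thousand

Competitive equilibrium: 213 − 0.375q = 16 + 0.45q → q* = 238.7879, p* = 123.4545.
Marginal revenue: MR = 213 − 0.75q. Set MR = MC: 213 − 0.75q = 16 + 0.45q → q_m = 164.1667.
Price p_m = 213 − 0.375·164.1667 = 151.4375; MC(q_m) = 16 + 0.45·164.1667 = 89.875.
Competitive q* = 238.7879, so Δq = 74.6212; wedge = 151.4375 − 89.875 = 61.5625.
Deadweight loss = ½ × 74.6212 × 61.5625 = $2296.93 thousand.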